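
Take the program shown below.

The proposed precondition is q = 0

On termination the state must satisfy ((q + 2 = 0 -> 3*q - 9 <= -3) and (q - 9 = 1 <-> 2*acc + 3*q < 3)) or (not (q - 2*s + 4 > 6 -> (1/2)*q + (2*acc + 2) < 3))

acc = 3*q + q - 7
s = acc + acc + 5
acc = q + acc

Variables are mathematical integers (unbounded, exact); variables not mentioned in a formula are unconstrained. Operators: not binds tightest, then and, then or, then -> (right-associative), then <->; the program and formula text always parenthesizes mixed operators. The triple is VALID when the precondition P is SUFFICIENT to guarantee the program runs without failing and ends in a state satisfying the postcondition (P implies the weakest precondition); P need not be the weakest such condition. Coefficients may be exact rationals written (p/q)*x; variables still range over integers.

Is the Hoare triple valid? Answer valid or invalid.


Working backward. After the program, the postcondition ((q + 2 = 0 -> 3*q - 9 <= -3) and (q - 9 = 1 <-> 2*acc + 3*q < 3)) or (not (q - 2*s + 4 > 6 -> (1/2)*q + (2*acc + 2) < 3)) must hold; in canonical form it is ((q = -2 -> 3*q <= 6) and (q = 10 <-> 2*acc + 3*q < 3)) or (not (q > 2*s + 2 -> 2*acc + (1/2)*q < 1)).
Before acc := q + acc: ((q = -2 -> 3*q <= 6) and (q = 10 <-> 2*acc + 5*q < 3)) or (not (q > 2*s + 2 -> 2*acc + (5/2)*q < 1))
Before s := acc + acc + 5: ((q = -2 -> 3*q <= 6) and (q = 10 <-> 2*acc + 5*q < 3)) or (not (q > 4*acc + 12 -> 2*acc + (5/2)*q < 1))
Before acc := 3*q + q - 7: ((q = -2 -> 3*q <= 6) and (q = 10 <-> 13*q < 17)) or (not (15*q < 16 -> (21/2)*q < 15))
The weakest precondition is ((q = -2 -> 3*q <= 6) and (q = 10 <-> 13*q < 17)) or (not (15*q < 16 -> (21/2)*q < 15)).
Check whether q = 0 implies it.
Countermodel: at the initial state q = 0, the precondition holds but the weakest precondition fails.
Answer: invalid


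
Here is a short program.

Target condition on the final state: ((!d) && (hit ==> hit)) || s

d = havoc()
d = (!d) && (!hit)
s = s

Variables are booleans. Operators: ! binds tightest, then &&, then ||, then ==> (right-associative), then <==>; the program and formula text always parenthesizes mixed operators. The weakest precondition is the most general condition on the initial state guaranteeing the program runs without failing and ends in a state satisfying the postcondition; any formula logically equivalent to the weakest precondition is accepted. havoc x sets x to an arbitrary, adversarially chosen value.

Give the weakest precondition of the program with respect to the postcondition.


Working backward. After the program, the postcondition ((!d) && (hit ==> hit)) || s must hold; in canonical form it is (!d) || s.
Before s := s: (!d) || s
Before d := (!d) && (!hit): (!((!d) && (!hit))) || s
Before havoc d: hit || s
Answer: WP = hit || s


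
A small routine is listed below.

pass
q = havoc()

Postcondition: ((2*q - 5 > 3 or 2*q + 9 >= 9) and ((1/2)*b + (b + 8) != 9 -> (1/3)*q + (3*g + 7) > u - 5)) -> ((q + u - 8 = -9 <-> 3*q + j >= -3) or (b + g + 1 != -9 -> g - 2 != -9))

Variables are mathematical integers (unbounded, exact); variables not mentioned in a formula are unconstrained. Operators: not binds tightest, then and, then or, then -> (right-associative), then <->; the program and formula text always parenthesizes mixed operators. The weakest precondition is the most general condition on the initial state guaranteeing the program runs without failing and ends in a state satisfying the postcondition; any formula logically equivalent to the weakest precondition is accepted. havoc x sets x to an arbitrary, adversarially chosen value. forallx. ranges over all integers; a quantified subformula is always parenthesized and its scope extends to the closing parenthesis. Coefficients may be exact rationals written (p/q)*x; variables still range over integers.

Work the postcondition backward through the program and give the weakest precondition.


Working backward. After the program, the postcondition ((2*q - 5 > 3 or 2*q + 9 >= 9) and ((1/2)*b + (b + 8) != 9 -> (1/3)*q + (3*g + 7) > u - 5)) -> ((q + u - 8 = -9 <-> 3*q + j >= -3) or (b + g + 1 != -9 -> g - 2 != -9)) must hold; in canonical form it is ((2*q > 8 or 2*q >= 0) and ((3/2)*b != 1 -> 3*g + (1/3)*q > u - 12)) -> ((q + u = -1 <-> j + 3*q >= -3) or (b + g != -10 -> g != -7)).
Before havoc q: forall q_1. (((2*q_1 > 8 or 2*q_1 >= 0) and ((3/2)*b != 1 -> 3*g + (1/3)*q_1 > u - 12)) -> ((q_1 + u = -1 <-> j + 3*q_1 >= -3) or (b + g != -10 -> g != -7)))
Before skip: forall q_1. (((2*q_1 > 8 or 2*q_1 >= 0) and ((3/2)*b != 1 -> 3*g + (1/3)*q_1 > u - 12)) -> ((q_1 + u = -1 <-> j + 3*q_1 >= -3) or (b + g != -10 -> g != -7)))
Answer: WP = forall q_1. (((2*q_1 > 8 or 2*q_1 >= 0) and ((3/2)*b != 1 -> 3*g + (1/3)*q_1 > u - 12)) -> ((q_1 + u = -1 <-> j + 3*q_1 >= -3) or (b + g != -10 -> g != -7)))


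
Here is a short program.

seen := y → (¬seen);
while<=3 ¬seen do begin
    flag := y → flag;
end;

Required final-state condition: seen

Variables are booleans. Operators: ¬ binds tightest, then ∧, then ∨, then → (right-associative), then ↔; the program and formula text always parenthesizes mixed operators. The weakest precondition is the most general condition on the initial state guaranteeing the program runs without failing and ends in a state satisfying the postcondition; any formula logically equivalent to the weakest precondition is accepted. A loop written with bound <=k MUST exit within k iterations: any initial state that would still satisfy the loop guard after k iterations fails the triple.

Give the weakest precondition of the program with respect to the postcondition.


Working backward. After the program, seen must hold.
Before the loop (bound <=3), unroll the exhaustion recursion (WP_0 = exit-now case; WP_j = one more guarded iteration, up to j = 3):
  WP_0: seen
  WP_1: (¬seen) → seen
  WP_2: (¬seen) → ((¬seen) → seen)
  WP_3: (¬seen) → ((¬seen) → ((¬seen) → seen))
So before the loop: (¬seen) → ((¬seen) → ((¬seen) → seen))
Before seen := y → (¬seen): (¬(y → (¬seen))) → ((¬(y → (¬seen))) → ((¬(y → (¬seen))) → (y → (¬seen))))
Answer: WP = (¬(y → (¬seen))) → ((¬(y → (¬seen))) → ((¬(y → (¬seen))) → (y → (¬seen))))


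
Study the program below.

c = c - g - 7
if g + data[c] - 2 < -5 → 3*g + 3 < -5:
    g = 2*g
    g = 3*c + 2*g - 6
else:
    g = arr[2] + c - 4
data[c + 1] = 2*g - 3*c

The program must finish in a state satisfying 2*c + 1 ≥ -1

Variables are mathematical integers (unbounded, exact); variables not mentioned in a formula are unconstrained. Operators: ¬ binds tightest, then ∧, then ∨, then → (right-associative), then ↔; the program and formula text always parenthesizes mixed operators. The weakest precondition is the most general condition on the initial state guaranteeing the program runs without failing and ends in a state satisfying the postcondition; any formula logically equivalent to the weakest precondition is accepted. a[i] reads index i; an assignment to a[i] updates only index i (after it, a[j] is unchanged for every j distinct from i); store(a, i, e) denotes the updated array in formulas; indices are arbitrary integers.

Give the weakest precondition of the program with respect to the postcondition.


Working backward. After the program, the postcondition 2*c + 1 ≥ -1 must hold; in canonical form it is 2*c ≥ -2.
Before data[c + 1] := 2*g - 3*c: 2*c ≥ -2
Then branch requires 2*c ≥ -2; else branch requires 2*c ≥ -2.
Before the if: ((data[c] + g < -3 → 3*g < -8) → 2*c ≥ -2) ∧ ((¬(data[c] + g < -3 → 3*g < -8)) → 2*c ≥ -2)
Before c := c - g - 7: ((data[c - g - 7] + g < -3 → 3*g < -8) → 2*c ≥ 2*g + 12) ∧ ((¬(data[c - g - 7] + g < -3 → 3*g < -8)) → 2*c ≥ 2*g + 12)
Answer: WP = ((data[c - g - 7] + g < -3 → 3*g < -8) → 2*c ≥ 2*g + 12) ∧ ((¬(data[c - g - 7] + g < -3 → 3*g < -8)) → 2*c ≥ 2*g + 12)


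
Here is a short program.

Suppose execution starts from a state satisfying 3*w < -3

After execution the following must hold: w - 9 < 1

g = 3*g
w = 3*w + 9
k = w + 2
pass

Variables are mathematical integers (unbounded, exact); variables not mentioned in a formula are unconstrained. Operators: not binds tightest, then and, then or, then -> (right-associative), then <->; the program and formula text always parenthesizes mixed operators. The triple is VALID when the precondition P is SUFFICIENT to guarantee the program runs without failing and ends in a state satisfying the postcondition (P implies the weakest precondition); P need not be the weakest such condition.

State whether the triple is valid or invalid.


Working backward. After the program, the postcondition w - 9 < 1 must hold; in canonical form it is w < 10.
Before skip: w < 10
Before k := w + 2: w < 10
Before w := 3*w + 9: 3*w < 1
Before g := 3*g: 3*w < 1
The weakest precondition is 3*w < 1.
Check whether 3*w < -3 implies it.
Every state satisfying the precondition satisfies the weakest precondition: the implication holds.
Answer: valid


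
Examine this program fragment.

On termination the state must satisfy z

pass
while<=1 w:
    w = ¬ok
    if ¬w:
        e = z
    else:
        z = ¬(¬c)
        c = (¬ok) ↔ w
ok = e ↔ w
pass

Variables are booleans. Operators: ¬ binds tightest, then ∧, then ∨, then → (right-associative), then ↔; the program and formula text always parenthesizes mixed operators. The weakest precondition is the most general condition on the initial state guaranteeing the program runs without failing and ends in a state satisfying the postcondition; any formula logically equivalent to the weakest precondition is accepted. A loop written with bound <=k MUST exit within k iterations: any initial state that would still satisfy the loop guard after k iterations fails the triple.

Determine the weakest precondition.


Working backward. After the program, z must hold.
Before skip: z
Before ok := e ↔ w: z
Before the loop (bound <=1), unroll the exhaustion recursion (WP_0 = exit-now case; WP_j = one more guarded iteration, up to j = 1):
  WP_0: (¬w) ∧ z
  WP_1: (w → ((ok → (ok ∧ z)) ∧ ((¬ok) → (ok ∧ c)))) ∧ ((¬w) → z)
So before the loop: (w → ((ok → (ok ∧ z)) ∧ ((¬ok) → (ok ∧ c)))) ∧ ((¬w) → z)
Before skip: (w → ((ok → (ok ∧ z)) ∧ ((¬ok) → (ok ∧ c)))) ∧ ((¬w) → z)
Answer: WP = (w → ((ok → (ok ∧ z)) ∧ ((¬ok) → (ok ∧ c)))) ∧ ((¬w) → z)


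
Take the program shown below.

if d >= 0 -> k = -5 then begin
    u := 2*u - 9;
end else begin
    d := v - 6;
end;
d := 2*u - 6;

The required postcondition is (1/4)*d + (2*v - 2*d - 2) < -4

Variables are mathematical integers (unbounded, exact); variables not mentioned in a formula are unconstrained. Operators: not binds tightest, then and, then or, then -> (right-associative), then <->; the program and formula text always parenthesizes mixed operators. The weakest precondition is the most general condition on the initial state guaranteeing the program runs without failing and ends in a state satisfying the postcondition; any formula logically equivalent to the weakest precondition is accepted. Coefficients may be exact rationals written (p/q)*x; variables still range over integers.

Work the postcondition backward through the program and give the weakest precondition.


Working backward. After the program, the postcondition (1/4)*d + (2*v - 2*d - 2) < -4 must hold; in canonical form it is 2*v < (7/4)*d - 2.
Before d := 2*u - 6: 2*v < (7/2)*u - 25/2
Then branch requires 2*v < 7*u - 44; else branch requires 2*v < (7/2)*u - 25/2.
Before the if: ((d >= 0 -> k = -5) -> 2*v < 7*u - 44) and ((not (d >= 0 -> k = -5)) -> 2*v < (7/2)*u - 25/2)
Answer: WP = ((d >= 0 -> k = -5) -> 2*v < 7*u - 44) and ((not (d >= 0 -> k = -5)) -> 2*v < (7/2)*u - 25/2)


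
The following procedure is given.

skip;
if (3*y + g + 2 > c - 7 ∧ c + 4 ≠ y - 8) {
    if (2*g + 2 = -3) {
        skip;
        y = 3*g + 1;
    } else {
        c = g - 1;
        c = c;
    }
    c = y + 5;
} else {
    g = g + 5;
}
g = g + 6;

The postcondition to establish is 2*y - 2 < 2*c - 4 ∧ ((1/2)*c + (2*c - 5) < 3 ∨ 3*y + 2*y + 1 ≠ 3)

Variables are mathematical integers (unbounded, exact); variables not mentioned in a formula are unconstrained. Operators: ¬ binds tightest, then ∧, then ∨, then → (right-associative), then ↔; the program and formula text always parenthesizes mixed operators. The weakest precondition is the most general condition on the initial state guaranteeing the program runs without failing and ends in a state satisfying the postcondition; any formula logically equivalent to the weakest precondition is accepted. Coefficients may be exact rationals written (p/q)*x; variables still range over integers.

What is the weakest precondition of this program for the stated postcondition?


Working backward. After the program, the postcondition 2*y - 2 < 2*c - 4 ∧ ((1/2)*c + (2*c - 5) < 3 ∨ 3*y + 2*y + 1 ≠ 3) must hold; in canonical form it is 2*y < 2*c - 2 ∧ ((5/2)*c < 8 ∨ 5*y ≠ 2).
Before g := g + 6: 2*y < 2*c - 2 ∧ ((5/2)*c < 8 ∨ 5*y ≠ 2)
Then branch requires (2*g = -5 → ((15/2)*g < -7 ∨ 15*g ≠ -3)) ∧ ((¬(2*g = -5)) → ((5/2)*y < -9/2 ∨ 5*y ≠ 2)); else branch requires 2*y < 2*c - 2 ∧ ((5/2)*c < 8 ∨ 5*y ≠ 2).
Before the if: ((g + 3*y > c - 9 ∧ c ≠ y - 12) → ((2*g = -5 → ((15/2)*g < -7 ∨ 15*g ≠ -3)) ∧ ((¬(2*g = -5)) → ((5/2)*y < -9/2 ∨ 5*y ≠ 2)))) ∧ ((¬(g + 3*y > c - 9 ∧ c ≠ y - 12)) → (2*y < 2*c - 2 ∧ ((5/2)*c < 8 ∨ 5*y ≠ 2)))
Before skip: ((g + 3*y > c - 9 ∧ c ≠ y - 12) → ((2*g = -5 → ((15/2)*g < -7 ∨ 15*g ≠ -3)) ∧ ((¬(2*g = -5)) → ((5/2)*y < -9/2 ∨ 5*y ≠ 2)))) ∧ ((¬(g + 3*y > c - 9 ∧ c ≠ y - 12)) → (2*y < 2*c - 2 ∧ ((5/2)*c < 8 ∨ 5*y ≠ 2)))
Answer: WP = ((g + 3*y > c - 9 ∧ c ≠ y - 12) → ((2*g = -5 → ((15/2)*g < -7 ∨ 15*g ≠ -3)) ∧ ((¬(2*g = -5)) → ((5/2)*y < -9/2 ∨ 5*y ≠ 2)))) ∧ ((¬(g + 3*y > c - 9 ∧ c ≠ y - 12)) → (2*y < 2*c - 2 ∧ ((5/2)*c < 8 ∨ 5*y ≠ 2)))


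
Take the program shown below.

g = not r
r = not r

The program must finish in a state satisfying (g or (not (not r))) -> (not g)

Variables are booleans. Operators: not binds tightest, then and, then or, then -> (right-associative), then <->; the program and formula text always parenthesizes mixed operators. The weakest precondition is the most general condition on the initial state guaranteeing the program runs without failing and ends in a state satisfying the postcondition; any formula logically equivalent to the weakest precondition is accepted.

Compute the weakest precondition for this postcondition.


Working backward. After the program, the postcondition (g or (not (not r))) -> (not g) must hold; in canonical form it is (g or r) -> (not g).
Before r := not r: (g or (not r)) -> (not g)
Before g := not r: (not r) -> r
Answer: WP = (not r) -> r


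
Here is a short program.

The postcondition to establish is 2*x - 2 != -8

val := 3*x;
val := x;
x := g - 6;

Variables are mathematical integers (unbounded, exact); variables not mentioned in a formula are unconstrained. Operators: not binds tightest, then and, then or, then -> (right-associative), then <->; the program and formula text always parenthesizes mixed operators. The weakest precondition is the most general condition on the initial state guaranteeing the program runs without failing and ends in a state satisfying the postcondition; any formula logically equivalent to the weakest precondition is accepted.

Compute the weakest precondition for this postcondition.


Working backward. After the program, the postcondition 2*x - 2 != -8 must hold; in canonical form it is 2*x != -6.
Before x := g - 6: 2*g != 6
Before val := x: 2*g != 6
Before val := 3*x: 2*g != 6
Answer: WP = 2*g != 6


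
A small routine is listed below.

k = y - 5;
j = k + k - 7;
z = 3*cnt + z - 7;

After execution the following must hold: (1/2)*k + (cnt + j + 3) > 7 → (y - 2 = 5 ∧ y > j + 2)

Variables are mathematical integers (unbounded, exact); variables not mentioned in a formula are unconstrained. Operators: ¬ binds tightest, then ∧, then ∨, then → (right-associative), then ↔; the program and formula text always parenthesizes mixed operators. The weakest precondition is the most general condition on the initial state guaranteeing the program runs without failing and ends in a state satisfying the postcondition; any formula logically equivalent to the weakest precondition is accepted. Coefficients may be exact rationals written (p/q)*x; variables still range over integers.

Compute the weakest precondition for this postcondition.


Working backward. After the program, the postcondition (1/2)*k + (cnt + j + 3) > 7 → (y - 2 = 5 ∧ y > j + 2) must hold; in canonical form it is cnt + j + (1/2)*k > 4 → (y = 7 ∧ y > j + 2).
Before z := 3*cnt + z - 7: cnt + j + (1/2)*k > 4 → (y = 7 ∧ y > j + 2)
Before j := k + k - 7: cnt + (5/2)*k > 11 → (y = 7 ∧ y > 2*k - 5)
Before k := y - 5: cnt + (5/2)*y > 47/2 → (y = 7 ∧ y < 15)
Answer: WP = cnt + (5/2)*y > 47/2 → (y = 7 ∧ y < 15)


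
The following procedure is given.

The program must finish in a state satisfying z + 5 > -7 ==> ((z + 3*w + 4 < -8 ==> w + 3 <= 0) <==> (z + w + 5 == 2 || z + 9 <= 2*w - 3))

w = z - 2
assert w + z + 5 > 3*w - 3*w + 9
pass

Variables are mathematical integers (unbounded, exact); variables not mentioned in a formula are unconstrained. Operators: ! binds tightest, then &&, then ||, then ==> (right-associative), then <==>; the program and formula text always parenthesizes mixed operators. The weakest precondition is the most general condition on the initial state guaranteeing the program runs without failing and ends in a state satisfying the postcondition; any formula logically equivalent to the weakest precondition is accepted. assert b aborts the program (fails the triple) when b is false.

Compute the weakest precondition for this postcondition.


Working backward. After the program, the postcondition z + 5 > -7 ==> ((z + 3*w + 4 < -8 ==> w + 3 <= 0) <==> (z + w + 5 == 2 || z + 9 <= 2*w - 3)) must hold; in canonical form it is z > -12 ==> ((3*w + z < -12 ==> w <= -3) <==> (w + z == -3 || z <= 2*w - 12)).
Before skip: z > -12 ==> ((3*w + z < -12 ==> w <= -3) <==> (w + z == -3 || z <= 2*w - 12))
Before assert w + z + 5 > 3*w - 3*w + 9: w + z > 4 && (z > -12 ==> ((3*w + z < -12 ==> w <= -3) <==> (w + z == -3 || z <= 2*w - 12)))
Before w := z - 2: 2*z > 6 && (z > -12 ==> ((4*z < -6 ==> z <= -1) <==> (2*z == -1 || z >= 16)))
Answer: WP = 2*z > 6 && (z > -12 ==> ((4*z < -6 ==> z <= -1) <==> (2*z == -1 || z >= 16)))


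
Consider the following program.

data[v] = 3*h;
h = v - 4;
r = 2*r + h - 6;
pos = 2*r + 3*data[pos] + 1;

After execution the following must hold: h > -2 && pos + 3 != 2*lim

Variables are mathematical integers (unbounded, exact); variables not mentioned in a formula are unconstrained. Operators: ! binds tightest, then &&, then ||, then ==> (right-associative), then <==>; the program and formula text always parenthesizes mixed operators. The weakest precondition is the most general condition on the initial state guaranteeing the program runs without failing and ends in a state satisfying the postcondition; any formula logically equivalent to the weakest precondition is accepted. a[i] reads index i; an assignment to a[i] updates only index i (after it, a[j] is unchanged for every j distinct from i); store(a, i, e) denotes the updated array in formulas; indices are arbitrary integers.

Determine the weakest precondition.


Working backward. After the program, the postcondition h > -2 && pos + 3 != 2*lim must hold; in canonical form it is h > -2 && pos != 2*lim - 3.
Before pos := 2*r + 3*data[pos] + 1: h > -2 && 3*data[pos] + 2*r != 2*lim - 4
Before r := 2*r + h - 6: h > -2 && 3*data[pos] + 2*h + 4*r != 2*lim + 8
Before h := v - 4: v > 2 && 3*data[pos] + 4*r + 2*v != 2*lim + 16
Before data[v] := 3*h: v > 2 && 3*store(data, v, 3*h)[pos] + 4*r + 2*v != 2*lim + 16
Answer: WP = v > 2 && 3*store(data, v, 3*h)[pos] + 4*r + 2*v != 2*lim + 16


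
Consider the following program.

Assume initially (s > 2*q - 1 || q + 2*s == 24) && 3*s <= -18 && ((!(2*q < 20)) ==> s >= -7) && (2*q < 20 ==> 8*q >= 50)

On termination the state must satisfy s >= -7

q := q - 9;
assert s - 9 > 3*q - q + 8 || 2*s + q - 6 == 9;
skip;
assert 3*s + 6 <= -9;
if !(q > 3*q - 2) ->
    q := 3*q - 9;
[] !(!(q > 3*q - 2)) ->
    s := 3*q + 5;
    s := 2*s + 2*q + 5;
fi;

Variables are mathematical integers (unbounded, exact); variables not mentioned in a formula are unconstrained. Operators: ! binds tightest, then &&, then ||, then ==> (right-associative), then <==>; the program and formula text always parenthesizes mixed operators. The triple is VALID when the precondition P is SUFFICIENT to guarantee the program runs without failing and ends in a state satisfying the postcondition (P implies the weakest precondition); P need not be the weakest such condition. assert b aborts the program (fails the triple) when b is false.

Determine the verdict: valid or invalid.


Working backward. After the program, s >= -7 must hold.
Then branch requires s >= -7; else branch requires 8*q >= -22.
Before the if: ((!(2*q < 2)) ==> s >= -7) && (2*q < 2 ==> 8*q >= -22)
Before assert 3*s + 6 <= -9: 3*s <= -15 && ((!(2*q < 2)) ==> s >= -7) && (2*q < 2 ==> 8*q >= -22)
Before skip: 3*s <= -15 && ((!(2*q < 2)) ==> s >= -7) && (2*q < 2 ==> 8*q >= -22)
Before assert s - 9 > 3*q - q + 8 || 2*s + q - 6 == 9: (s > 2*q + 17 || q + 2*s == 15) && 3*s <= -15 && ((!(2*q < 2)) ==> s >= -7) && (2*q < 2 ==> 8*q >= -22)
Before q := q - 9: (s > 2*q - 1 || q + 2*s == 24) && 3*s <= -15 && ((!(2*q < 20)) ==> s >= -7) && (2*q < 20 ==> 8*q >= 50)
The weakest precondition is (s > 2*q - 1 || q + 2*s == 24) && 3*s <= -15 && ((!(2*q < 20)) ==> s >= -7) && (2*q < 20 ==> 8*q >= 50).
Check whether (s > 2*q - 1 || q + 2*s == 24) && 3*s <= -18 && ((!(2*q < 20)) ==> s >= -7) && (2*q < 20 ==> 8*q >= 50) implies it.
Every state satisfying the precondition satisfies the weakest precondition: the implication holds.
Answer: valid


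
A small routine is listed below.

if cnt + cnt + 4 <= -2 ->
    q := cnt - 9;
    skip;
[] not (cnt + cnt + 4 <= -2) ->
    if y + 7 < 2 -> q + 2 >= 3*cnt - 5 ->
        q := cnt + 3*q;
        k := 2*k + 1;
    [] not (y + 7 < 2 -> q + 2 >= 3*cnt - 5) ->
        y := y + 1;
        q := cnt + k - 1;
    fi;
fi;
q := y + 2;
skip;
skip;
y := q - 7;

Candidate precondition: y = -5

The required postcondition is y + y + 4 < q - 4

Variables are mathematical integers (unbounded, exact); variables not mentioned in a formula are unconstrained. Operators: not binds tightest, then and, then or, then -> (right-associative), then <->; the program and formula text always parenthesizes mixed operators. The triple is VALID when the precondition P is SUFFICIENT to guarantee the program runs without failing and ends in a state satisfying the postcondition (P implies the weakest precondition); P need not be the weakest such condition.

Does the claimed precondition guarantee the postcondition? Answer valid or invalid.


Working backward. After the program, the postcondition y + y + 4 < q - 4 must hold; in canonical form it is 2*y < q - 8.
Before y := q - 7: q < 6
Before skip: q < 6
Before skip: q < 6
Before q := y + 2: y < 4
Then branch requires y < 4; else branch requires ((y < -5 -> q >= 3*cnt - 7) -> y < 4) and ((not (y < -5 -> q >= 3*cnt - 7)) -> y < 3).
Before the if: (2*cnt <= -6 -> y < 4) and ((not (2*cnt <= -6)) -> (((y < -5 -> q >= 3*cnt - 7) -> y < 4) and ((not (y < -5 -> q >= 3*cnt - 7)) -> y < 3)))
The weakest precondition is (2*cnt <= -6 -> y < 4) and ((not (2*cnt <= -6)) -> (((y < -5 -> q >= 3*cnt - 7) -> y < 4) and ((not (y < -5 -> q >= 3*cnt - 7)) -> y < 3))).
Check whether y = -5 implies it.
Every state satisfying the precondition satisfies the weakest precondition: the implication holds.
Answer: valid


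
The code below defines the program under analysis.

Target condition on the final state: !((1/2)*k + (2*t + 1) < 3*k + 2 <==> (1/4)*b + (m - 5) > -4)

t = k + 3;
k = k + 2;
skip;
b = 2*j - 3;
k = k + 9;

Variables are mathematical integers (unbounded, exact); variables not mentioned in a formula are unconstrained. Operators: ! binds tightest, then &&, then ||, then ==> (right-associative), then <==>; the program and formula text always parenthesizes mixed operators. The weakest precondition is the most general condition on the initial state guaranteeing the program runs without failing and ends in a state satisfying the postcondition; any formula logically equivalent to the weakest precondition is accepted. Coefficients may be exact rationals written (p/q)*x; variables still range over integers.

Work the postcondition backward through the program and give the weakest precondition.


Working backward. After the program, the postcondition !((1/2)*k + (2*t + 1) < 3*k + 2 <==> (1/4)*b + (m - 5) > -4) must hold; in canonical form it is !(2*t < (5/2)*k + 1 <==> (1/4)*b + m > 1).
Before k := k + 9: !(2*t < (5/2)*k + 47/2 <==> (1/4)*b + m > 1)
Before b := 2*j - 3: !(2*t < (5/2)*k + 47/2 <==> (1/2)*j + m > 7/4)
Before skip: !(2*t < (5/2)*k + 47/2 <==> (1/2)*j + m > 7/4)
Before k := k + 2: !(2*t < (5/2)*k + 57/2 <==> (1/2)*j + m > 7/4)
Before t := k + 3: !((1/2)*k > -45/2 <==> (1/2)*j + m > 7/4)
Answer: WP = !((1/2)*k > -45/2 <==> (1/2)*j + m > 7/4)


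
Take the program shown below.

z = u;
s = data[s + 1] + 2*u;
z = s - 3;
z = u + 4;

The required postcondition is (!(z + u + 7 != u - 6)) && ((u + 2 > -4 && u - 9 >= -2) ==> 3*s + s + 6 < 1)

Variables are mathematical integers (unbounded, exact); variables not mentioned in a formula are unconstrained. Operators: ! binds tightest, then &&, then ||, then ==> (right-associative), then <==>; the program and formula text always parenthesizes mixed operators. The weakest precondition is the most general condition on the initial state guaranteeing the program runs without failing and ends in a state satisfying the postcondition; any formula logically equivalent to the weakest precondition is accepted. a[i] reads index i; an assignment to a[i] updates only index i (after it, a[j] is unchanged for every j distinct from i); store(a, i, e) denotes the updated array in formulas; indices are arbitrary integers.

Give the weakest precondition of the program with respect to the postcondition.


Working backward. After the program, the postcondition (!(z + u + 7 != u - 6)) && ((u + 2 > -4 && u - 9 >= -2) ==> 3*s + s + 6 < 1) must hold; in canonical form it is (!(z != -13)) && ((u > -6 && u >= 7) ==> 4*s < -5).
Before z := u + 4: (!(u != -17)) && ((u > -6 && u >= 7) ==> 4*s < -5)
Before z := s - 3: (!(u != -17)) && ((u > -6 && u >= 7) ==> 4*s < -5)
Before s := data[s + 1] + 2*u: (!(u != -17)) && ((u > -6 && u >= 7) ==> 4*data[s + 1] + 8*u < -5)
Before z := u: (!(u != -17)) && ((u > -6 && u >= 7) ==> 4*data[s + 1] + 8*u < -5)
Answer: WP = (!(u != -17)) && ((u > -6 && u >= 7) ==> 4*data[s + 1] + 8*u < -5)


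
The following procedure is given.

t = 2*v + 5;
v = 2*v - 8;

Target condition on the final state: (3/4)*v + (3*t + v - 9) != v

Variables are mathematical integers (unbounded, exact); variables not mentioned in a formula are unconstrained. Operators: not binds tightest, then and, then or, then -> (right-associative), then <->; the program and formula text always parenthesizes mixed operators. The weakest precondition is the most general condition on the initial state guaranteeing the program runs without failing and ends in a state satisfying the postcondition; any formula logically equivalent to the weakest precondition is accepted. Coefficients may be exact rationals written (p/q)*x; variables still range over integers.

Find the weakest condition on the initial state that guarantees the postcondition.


Working backward. After the program, the postcondition (3/4)*v + (3*t + v - 9) != v must hold; in canonical form it is 3*t + (3/4)*v != 9.
Before v := 2*v - 8: 3*t + (3/2)*v != 15
Before t := 2*v + 5: (15/2)*v != 0
Answer: WP = (15/2)*v != 0


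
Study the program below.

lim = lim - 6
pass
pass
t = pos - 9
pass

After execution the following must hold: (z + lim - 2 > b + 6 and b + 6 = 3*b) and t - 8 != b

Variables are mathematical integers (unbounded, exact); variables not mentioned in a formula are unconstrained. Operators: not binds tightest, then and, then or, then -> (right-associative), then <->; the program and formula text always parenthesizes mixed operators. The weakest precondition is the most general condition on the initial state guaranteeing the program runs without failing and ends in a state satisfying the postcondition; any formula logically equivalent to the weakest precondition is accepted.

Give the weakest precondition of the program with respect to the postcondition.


Working backward. After the program, the postcondition (z + lim - 2 > b + 6 and b + 6 = 3*b) and t - 8 != b must hold; in canonical form it is lim + z > b + 8 and 2*b = 6 and t != b + 8.
Before skip: lim + z > b + 8 and 2*b = 6 and t != b + 8
Before t := pos - 9: lim + z > b + 8 and 2*b = 6 and pos != b + 17
Before skip: lim + z > b + 8 and 2*b = 6 and pos != b + 17
Before skip: lim + z > b + 8 and 2*b = 6 and pos != b + 17
Before lim := lim - 6: lim + z > b + 14 and 2*b = 6 and pos != b + 17
Answer: WP = lim + z > b + 14 and 2*b = 6 and pos != b + 17


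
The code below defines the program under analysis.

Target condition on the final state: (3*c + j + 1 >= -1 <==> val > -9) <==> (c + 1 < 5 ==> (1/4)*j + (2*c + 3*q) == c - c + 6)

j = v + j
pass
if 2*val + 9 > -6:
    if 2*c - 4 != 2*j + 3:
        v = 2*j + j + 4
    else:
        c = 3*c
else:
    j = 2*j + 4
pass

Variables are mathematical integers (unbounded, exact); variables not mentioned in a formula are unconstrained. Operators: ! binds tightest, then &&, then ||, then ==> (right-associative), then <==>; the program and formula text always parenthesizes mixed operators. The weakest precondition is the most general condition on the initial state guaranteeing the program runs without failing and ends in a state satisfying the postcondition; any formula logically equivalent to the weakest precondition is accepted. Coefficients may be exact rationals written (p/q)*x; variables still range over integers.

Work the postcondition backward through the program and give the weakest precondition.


Working backward. After the program, the postcondition (3*c + j + 1 >= -1 <==> val > -9) <==> (c + 1 < 5 ==> (1/4)*j + (2*c + 3*q) == c - c + 6) must hold; in canonical form it is (3*c + j >= -2 <==> val > -9) <==> (c < 4 ==> 2*c + (1/4)*j + 3*q == 6).
Before skip: (3*c + j >= -2 <==> val > -9) <==> (c < 4 ==> 2*c + (1/4)*j + 3*q == 6)
Then branch requires (2*c != 2*j + 7 ==> ((3*c + j >= -2 <==> val > -9) <==> (c < 4 ==> 2*c + (1/4)*j + 3*q == 6))) && ((!(2*c != 2*j + 7)) ==> ((9*c + j >= -2 <==> val > -9) <==> (3*c < 4 ==> 6*c + (1/4)*j + 3*q == 6))); else branch requires (3*c + 2*j >= -6 <==> val > -9) <==> (c < 4 ==> 2*c + (1/2)*j + 3*q == 5).
Before the if: (2*val > -15 ==> ((2*c != 2*j + 7 ==> ((3*c + j >= -2 <==> val > -9) <==> (c < 4 ==> 2*c + (1/4)*j + 3*q == 6))) && ((!(2*c != 2*j + 7)) ==> ((9*c + j >= -2 <==> val > -9) <==> (3*c < 4 ==> 6*c + (1/4)*j + 3*q == 6))))) && ((!(2*val > -15)) ==> ((3*c + 2*j >= -6 <==> val > -9) <==> (c < 4 ==> 2*c + (1/2)*j + 3*q == 5)))
Before skip: (2*val > -15 ==> ((2*c != 2*j + 7 ==> ((3*c + j >= -2 <==> val > -9) <==> (c < 4 ==> 2*c + (1/4)*j + 3*q == 6))) && ((!(2*c != 2*j + 7)) ==> ((9*c + j >= -2 <==> val > -9) <==> (3*c < 4 ==> 6*c + (1/4)*j + 3*q == 6))))) && ((!(2*val > -15)) ==> ((3*c + 2*j >= -6 <==> val > -9) <==> (c < 4 ==> 2*c + (1/2)*j + 3*q == 5)))
Before j := v + j: (2*val > -15 ==> ((2*c != 2*j + 2*v + 7 ==> ((3*c + j + v >= -2 <==> val > -9) <==> (c < 4 ==> 2*c + (1/4)*j + 3*q + (1/4)*v == 6))) && ((!(2*c != 2*j + 2*v + 7)) ==> ((9*c + j + v >= -2 <==> val > -9) <==> (3*c < 4 ==> 6*c + (1/4)*j + 3*q + (1/4)*v == 6))))) && ((!(2*val > -15)) ==> ((3*c + 2*j + 2*v >= -6 <==> val > -9) <==> (c < 4 ==> 2*c + (1/2)*j + 3*q + (1/2)*v == 5)))
Answer: WP = (2*val > -15 ==> ((2*c != 2*j + 2*v + 7 ==> ((3*c + j + v >= -2 <==> val > -9) <==> (c < 4 ==> 2*c + (1/4)*j + 3*q + (1/4)*v == 6))) && ((!(2*c != 2*j + 2*v + 7)) ==> ((9*c + j + v >= -2 <==> val > -9) <==> (3*c < 4 ==> 6*c + (1/4)*j + 3*q + (1/4)*v == 6))))) && ((!(2*val > -15)) ==> ((3*c + 2*j + 2*v >= -6 <==> val > -9) <==> (c < 4 ==> 2*c + (1/2)*j + 3*q + (1/2)*v == 5)))


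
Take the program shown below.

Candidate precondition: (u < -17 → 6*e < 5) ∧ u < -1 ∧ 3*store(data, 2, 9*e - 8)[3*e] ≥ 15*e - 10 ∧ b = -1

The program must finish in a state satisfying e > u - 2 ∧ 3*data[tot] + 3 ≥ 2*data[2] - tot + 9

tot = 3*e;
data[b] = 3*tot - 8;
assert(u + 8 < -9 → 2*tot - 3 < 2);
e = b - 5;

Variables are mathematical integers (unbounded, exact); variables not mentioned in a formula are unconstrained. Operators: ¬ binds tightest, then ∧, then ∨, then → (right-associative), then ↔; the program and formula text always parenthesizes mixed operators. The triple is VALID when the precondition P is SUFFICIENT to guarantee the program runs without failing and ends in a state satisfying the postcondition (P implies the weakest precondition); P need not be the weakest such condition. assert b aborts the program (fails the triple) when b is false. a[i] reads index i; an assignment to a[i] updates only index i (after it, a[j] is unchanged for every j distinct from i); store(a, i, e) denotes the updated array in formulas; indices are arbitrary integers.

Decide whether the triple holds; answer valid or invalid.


Working backward. After the program, the postcondition e > u - 2 ∧ 3*data[tot] + 3 ≥ 2*data[2] - tot + 9 must hold; in canonical form it is e > u - 2 ∧ 3*data[tot] + tot ≥ 2*data[2] + 6.
Before e := b - 5: b > u + 3 ∧ 3*data[tot] + tot ≥ 2*data[2] + 6
Before assert u + 8 < -9 → 2*tot - 3 < 2: (u < -17 → 2*tot < 5) ∧ b > u + 3 ∧ 3*data[tot] + tot ≥ 2*data[2] + 6
Before data[b] := 3*tot - 8: (u < -17 → 2*tot < 5) ∧ b > u + 3 ∧ 3*store(data, b, 3*tot - 8)[tot] + tot ≥ 2*store(data, b, 3*tot - 8)[2] + 6
Before tot := 3*e: (u < -17 → 6*e < 5) ∧ b > u + 3 ∧ 3*store(data, b, 9*e - 8)[3*e] + 3*e ≥ 2*store(data, b, 9*e - 8)[2] + 6
The weakest precondition is (u < -17 → 6*e < 5) ∧ b > u + 3 ∧ 3*store(data, b, 9*e - 8)[3*e] + 3*e ≥ 2*store(data, b, 9*e - 8)[2] + 6.
Check whether (u < -17 → 6*e < 5) ∧ u < -1 ∧ 3*store(data, 2, 9*e - 8)[3*e] ≥ 15*e - 10 ∧ b = -1 implies it.
Countermodel: at the initial state b = -1, data = {[-3] = 0, [-1] = 3, [2] = 11794, elsewhere 3}, e = -1, u = -2, the precondition holds but the weakest precondition fails.
Answer: invalid


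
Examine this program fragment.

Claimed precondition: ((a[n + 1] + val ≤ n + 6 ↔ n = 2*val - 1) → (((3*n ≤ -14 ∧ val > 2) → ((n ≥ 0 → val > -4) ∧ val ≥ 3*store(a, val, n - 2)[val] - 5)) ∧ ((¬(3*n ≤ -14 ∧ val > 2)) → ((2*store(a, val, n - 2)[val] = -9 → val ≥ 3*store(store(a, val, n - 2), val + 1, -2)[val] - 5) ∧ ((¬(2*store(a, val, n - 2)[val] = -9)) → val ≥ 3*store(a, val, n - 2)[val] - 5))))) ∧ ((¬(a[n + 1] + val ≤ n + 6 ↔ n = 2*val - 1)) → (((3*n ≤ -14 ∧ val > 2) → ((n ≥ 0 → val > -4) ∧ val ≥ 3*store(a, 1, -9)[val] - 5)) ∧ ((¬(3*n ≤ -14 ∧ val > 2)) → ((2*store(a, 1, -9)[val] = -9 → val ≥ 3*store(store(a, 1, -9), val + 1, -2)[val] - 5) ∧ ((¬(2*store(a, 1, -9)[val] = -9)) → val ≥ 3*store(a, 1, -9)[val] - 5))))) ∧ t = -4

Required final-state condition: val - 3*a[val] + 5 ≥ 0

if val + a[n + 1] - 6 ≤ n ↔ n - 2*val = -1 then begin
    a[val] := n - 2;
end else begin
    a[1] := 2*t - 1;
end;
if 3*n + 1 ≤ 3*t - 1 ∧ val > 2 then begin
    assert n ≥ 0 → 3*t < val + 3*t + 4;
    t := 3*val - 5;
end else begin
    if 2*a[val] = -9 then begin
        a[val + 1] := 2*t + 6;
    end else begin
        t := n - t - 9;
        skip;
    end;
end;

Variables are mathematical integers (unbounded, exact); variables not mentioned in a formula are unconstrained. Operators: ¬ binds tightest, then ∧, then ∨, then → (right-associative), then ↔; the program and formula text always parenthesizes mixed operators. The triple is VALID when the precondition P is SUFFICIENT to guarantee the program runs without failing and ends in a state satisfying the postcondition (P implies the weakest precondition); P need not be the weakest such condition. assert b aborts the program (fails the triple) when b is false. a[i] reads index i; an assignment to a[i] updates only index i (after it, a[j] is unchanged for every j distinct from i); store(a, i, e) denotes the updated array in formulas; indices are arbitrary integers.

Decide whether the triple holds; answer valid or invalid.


Working backward. After the program, the postcondition val - 3*a[val] + 5 ≥ 0 must hold; in canonical form it is val ≥ 3*a[val] - 5.
Then branch requires (n ≥ 0 → val > -4) ∧ val ≥ 3*a[val] - 5; else branch requires (2*a[val] = -9 → val ≥ 3*store(a, val + 1, 2*t + 6)[val] - 5) ∧ ((¬(2*a[val] = -9)) → val ≥ 3*a[val] - 5).
Before the if: ((3*n ≤ 3*t - 2 ∧ val > 2) → ((n ≥ 0 → val > -4) ∧ val ≥ 3*a[val] - 5)) ∧ ((¬(3*n ≤ 3*t - 2 ∧ val > 2)) → ((2*a[val] = -9 → val ≥ 3*store(a, val + 1, 2*t + 6)[val] - 5) ∧ ((¬(2*a[val] = -9)) → val ≥ 3*a[val] - 5)))
Then branch requires ((3*n ≤ 3*t - 2 ∧ val > 2) → ((n ≥ 0 → val > -4) ∧ val ≥ 3*store(a, val, n - 2)[val] - 5)) ∧ ((¬(3*n ≤ 3*t - 2 ∧ val > 2)) → ((2*store(a, val, n - 2)[val] = -9 → val ≥ 3*store(store(a, val, n - 2), val + 1, 2*t + 6)[val] - 5) ∧ ((¬(2*store(a, val, n - 2)[val] = -9)) → val ≥ 3*store(a, val, n - 2)[val] - 5))); else branch requires ((3*n ≤ 3*t - 2 ∧ val > 2) → ((n ≥ 0 → val > -4) ∧ val ≥ 3*store(a, 1, 2*t - 1)[val] - 5)) ∧ ((¬(3*n ≤ 3*t - 2 ∧ val > 2)) → ((2*store(a, 1, 2*t - 1)[val] = -9 → val ≥ 3*store(store(a, 1, 2*t - 1), val + 1, 2*t + 6)[val] - 5) ∧ ((¬(2*store(a, 1, 2*t - 1)[val] = -9)) → val ≥ 3*store(a, 1, 2*t - 1)[val] - 5))).
Before the if: ((a[n + 1] + val ≤ n + 6 ↔ n = 2*val - 1) → (((3*n ≤ 3*t - 2 ∧ val > 2) → ((n ≥ 0 → val > -4) ∧ val ≥ 3*store(a, val, n - 2)[val] - 5)) ∧ ((¬(3*n ≤ 3*t - 2 ∧ val > 2)) → ((2*store(a, val, n - 2)[val] = -9 → val ≥ 3*store(store(a, val, n - 2), val + 1, 2*t + 6)[val] - 5) ∧ ((¬(2*store(a, val, n - 2)[val] = -9)) → val ≥ 3*store(a, val, n - 2)[val] - 5))))) ∧ ((¬(a[n + 1] + val ≤ n + 6 ↔ n = 2*val - 1)) → (((3*n ≤ 3*t - 2 ∧ val > 2) → ((n ≥ 0 → val > -4) ∧ val ≥ 3*store(a, 1, 2*t - 1)[val] - 5)) ∧ ((¬(3*n ≤ 3*t - 2 ∧ val > 2)) → ((2*store(a, 1, 2*t - 1)[val] = -9 → val ≥ 3*store(store(a, 1, 2*t - 1), val + 1, 2*t + 6)[val] - 5) ∧ ((¬(2*store(a, 1, 2*t - 1)[val] = -9)) → val ≥ 3*store(a, 1, 2*t - 1)[val] - 5)))))
The weakest precondition is ((a[n + 1] + val ≤ n + 6 ↔ n = 2*val - 1) → (((3*n ≤ 3*t - 2 ∧ val > 2) → ((n ≥ 0 → val > -4) ∧ val ≥ 3*store(a, val, n - 2)[val] - 5)) ∧ ((¬(3*n ≤ 3*t - 2 ∧ val > 2)) → ((2*store(a, val, n - 2)[val] = -9 → val ≥ 3*store(store(a, val, n - 2), val + 1, 2*t + 6)[val] - 5) ∧ ((¬(2*store(a, val, n - 2)[val] = -9)) → val ≥ 3*store(a, val, n - 2)[val] - 5))))) ∧ ((¬(a[n + 1] + val ≤ n + 6 ↔ n = 2*val - 1)) → (((3*n ≤ 3*t - 2 ∧ val > 2) → ((n ≥ 0 → val > -4) ∧ val ≥ 3*store(a, 1, 2*t - 1)[val] - 5)) ∧ ((¬(3*n ≤ 3*t - 2 ∧ val > 2)) → ((2*store(a, 1, 2*t - 1)[val] = -9 → val ≥ 3*store(store(a, 1, 2*t - 1), val + 1, 2*t + 6)[val] - 5) ∧ ((¬(2*store(a, 1, 2*t - 1)[val] = -9)) → val ≥ 3*store(a, 1, 2*t - 1)[val] - 5))))).
Check whether ((a[n + 1] + val ≤ n + 6 ↔ n = 2*val - 1) → (((3*n ≤ -14 ∧ val > 2) → ((n ≥ 0 → val > -4) ∧ val ≥ 3*store(a, val, n - 2)[val] - 5)) ∧ ((¬(3*n ≤ -14 ∧ val > 2)) → ((2*store(a, val, n - 2)[val] = -9 → val ≥ 3*store(store(a, val, n - 2), val + 1, -2)[val] - 5) ∧ ((¬(2*store(a, val, n - 2)[val] = -9)) → val ≥ 3*store(a, val, n - 2)[val] - 5))))) ∧ ((¬(a[n + 1] + val ≤ n + 6 ↔ n = 2*val - 1)) → (((3*n ≤ -14 ∧ val > 2) → ((n ≥ 0 → val > -4) ∧ val ≥ 3*store(a, 1, -9)[val] - 5)) ∧ ((¬(3*n ≤ -14 ∧ val > 2)) → ((2*store(a, 1, -9)[val] = -9 → val ≥ 3*store(store(a, 1, -9), val + 1, -2)[val] - 5) ∧ ((¬(2*store(a, 1, -9)[val] = -9)) → val ≥ 3*store(a, 1, -9)[val] - 5))))) ∧ t = -4 implies it.
Every state satisfying the precondition satisfies the weakest precondition: the implication holds.
Answer: valid
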